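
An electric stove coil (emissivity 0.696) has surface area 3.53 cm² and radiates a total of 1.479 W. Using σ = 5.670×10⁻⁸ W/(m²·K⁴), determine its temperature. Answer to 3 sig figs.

Area A = 3.53 cm² = 3.53×10⁻⁴ m².
P = εσAT⁴ ⇒ T = (P/(εσA))^(1/4) = (1.479/(0.696×5.670×10⁻⁸×3.53×10⁻⁴))^(1/4) = 571 K.

T ≈ 571 K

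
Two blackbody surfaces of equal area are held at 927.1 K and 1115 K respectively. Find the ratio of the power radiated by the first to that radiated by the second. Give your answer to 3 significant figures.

P₁/P₂ ≈ 0.478

With equal areas, P₁/P₂ = (T₁/T₂)⁴ = (927.1/1115)⁴ = 0.478.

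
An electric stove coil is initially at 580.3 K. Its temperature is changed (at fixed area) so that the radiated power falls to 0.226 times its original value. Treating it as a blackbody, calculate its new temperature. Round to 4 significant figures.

P ∝ T⁴, so T₂/T₁ = (P₂/P₁)^(1/4) = (0.226)^(1/4) = 0.689489.
T₂ = 580.3 × 0.689489 = 400.1 K.

T₂ ≈ 400.1 K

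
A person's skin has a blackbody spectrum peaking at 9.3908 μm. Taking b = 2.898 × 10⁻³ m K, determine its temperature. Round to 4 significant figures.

Wien's law gives T = b/λ_max = (2.898×10⁻³ m·K)/(9.3908×10⁻⁶ m) = 308.6 K.

T ≈ 308.6 K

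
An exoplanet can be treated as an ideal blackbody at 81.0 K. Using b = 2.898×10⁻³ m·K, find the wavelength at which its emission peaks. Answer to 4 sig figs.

Wien's displacement law: λ_max = b/T = (2.898×10⁻³ m·K)/(81.0 K) = 3.5778×10⁻⁵ m.
That is 35.78 μm, in the infrared range.

λ_max ≈ 35.78 μm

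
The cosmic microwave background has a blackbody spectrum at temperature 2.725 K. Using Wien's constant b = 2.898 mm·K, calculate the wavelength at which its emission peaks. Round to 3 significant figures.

Wien's displacement law: λ_max = b/T = (2.898×10⁻³ m·K)/(2.725 K) = 1.063×10⁻³ m.
That is 1.06×10⁻³ m, in the microwave range.

λ_max ≈ 1.06×10⁻³ m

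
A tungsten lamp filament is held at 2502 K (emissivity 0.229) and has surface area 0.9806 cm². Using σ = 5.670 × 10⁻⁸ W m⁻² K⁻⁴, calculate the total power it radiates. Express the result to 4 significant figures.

Area A = 0.9806 cm² = 9.806×10⁻⁵ m².
P = εσAT⁴ = 0.229 × 5.670×10⁻⁸ × 9.806×10⁻⁵ × (2502)⁴ = 49.90 W.

P ≈ 49.90 W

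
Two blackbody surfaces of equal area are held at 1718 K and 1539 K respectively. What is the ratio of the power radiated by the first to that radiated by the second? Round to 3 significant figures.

P₁/P₂ ≈ 1.55

With equal areas, P₁/P₂ = (T₁/T₂)⁴ = (1718/1539)⁴ = 1.55.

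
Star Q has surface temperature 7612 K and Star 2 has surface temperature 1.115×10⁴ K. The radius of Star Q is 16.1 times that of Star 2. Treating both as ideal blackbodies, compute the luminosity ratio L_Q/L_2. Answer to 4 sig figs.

L_Q/L_2 ≈ 56.31

L ∝ R²T⁴, so L_Q/L_2 = (R_Q/R_2)²(T_Q/T_2)⁴ = (16.1)² × (7612/1.115×10⁴)⁴ = 259.21 × 0.217218 = 56.31.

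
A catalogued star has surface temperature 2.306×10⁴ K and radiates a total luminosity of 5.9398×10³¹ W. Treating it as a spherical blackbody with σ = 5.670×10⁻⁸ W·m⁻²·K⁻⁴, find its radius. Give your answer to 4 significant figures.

L = 4πR²σT⁴ ⇒ R = √(L/(4πσT⁴)).
σT⁴ = 1.60332×10¹⁰ W/m², so R = √(5.9398×10³¹/(4π×1.60332×10¹⁰)) = 1.717×10¹⁰ m.

R ≈ 1.717×10¹⁰ m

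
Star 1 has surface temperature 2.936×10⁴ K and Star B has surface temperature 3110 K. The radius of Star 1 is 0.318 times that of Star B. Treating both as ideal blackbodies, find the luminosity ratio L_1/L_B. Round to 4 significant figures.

L_1/L_B ≈ 803.2

L ∝ R²T⁴, so L_1/L_B = (R_1/R_B)²(T_1/T_B)⁴ = (0.318)² × (2.936×10⁴/3110)⁴ = 0.101124 × 7942.96 = 803.2.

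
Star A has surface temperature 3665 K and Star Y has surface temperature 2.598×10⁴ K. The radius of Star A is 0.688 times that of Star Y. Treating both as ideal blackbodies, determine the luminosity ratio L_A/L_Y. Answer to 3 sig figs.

L ∝ R²T⁴, so L_A/L_Y = (R_A/R_Y)²(T_A/T_Y)⁴ = (0.688)² × (3665/2.598×10⁴)⁴ = 0.473344 × 3.96040×10⁻⁴ = 1.87×10⁻⁴.

L_A/L_Y ≈ 1.87×10⁻⁴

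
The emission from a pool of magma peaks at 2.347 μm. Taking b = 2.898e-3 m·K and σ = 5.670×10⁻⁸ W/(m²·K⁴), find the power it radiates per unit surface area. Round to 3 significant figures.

I ≈ 1.32×10⁵ W/m²

Wien's law: T = b/λ_max = 2.898×10⁻³/2.347×10⁻⁶ = 1234.77 K.
Then I = σT⁴ = 5.670×10⁻⁸×(1234.77)⁴ = 1.32×10⁵ W/m².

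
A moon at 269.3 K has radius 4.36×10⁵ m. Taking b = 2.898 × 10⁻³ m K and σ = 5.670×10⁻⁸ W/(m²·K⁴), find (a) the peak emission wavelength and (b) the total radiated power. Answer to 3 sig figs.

λ_max ≈ 10.8 μm; P ≈ 7.12×10¹⁴ W

(a) λ_max = b/T = 2.898×10⁻³/269.3 = 1.076×10⁻⁵ m = 10.8 μm.
Surface area A = 4πR² = 4π(4.36×10⁵ m)² = 2.38882×10¹² m².
(b) P = σAT⁴ = 5.670×10⁻⁸×2.38882×10¹²×(269.3)⁴ = 7.12×10¹⁴ W.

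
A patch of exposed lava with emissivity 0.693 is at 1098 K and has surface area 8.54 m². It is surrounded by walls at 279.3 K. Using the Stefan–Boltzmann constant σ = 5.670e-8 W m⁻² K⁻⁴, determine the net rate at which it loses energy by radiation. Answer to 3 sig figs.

Net loss ≈ 4.86×10⁵ W

Area A = 8.54 m².
Net radiated power P_net = εσA(T⁴ − T₀⁴) = 0.693×5.670×10⁻⁸×8.54×(1098⁴ − 279.3⁴).
T⁴ − T₀⁴ = 1.45348×10¹² − 6.08532×10⁹ = 1.44739×10¹² K⁴, so P_net = 4.86×10⁵ W.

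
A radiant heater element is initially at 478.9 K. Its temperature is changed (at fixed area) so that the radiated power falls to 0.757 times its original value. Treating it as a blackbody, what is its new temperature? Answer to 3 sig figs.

P ∝ T⁴, so T₂/T₁ = (P₂/P₁)^(1/4) = (0.757)^(1/4) = 0.932769.
T₂ = 478.9 × 0.932769 = 447 K.

T₂ ≈ 447 K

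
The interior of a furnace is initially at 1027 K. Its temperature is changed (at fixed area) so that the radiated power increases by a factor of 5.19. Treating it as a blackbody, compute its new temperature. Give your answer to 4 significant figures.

P ∝ T⁴, so T₂/T₁ = (P₂/P₁)^(1/4) = (5.19)^(1/4) = 1.50936.
T₂ = 1027 × 1.50936 = 1550 K.

T₂ ≈ 1550 K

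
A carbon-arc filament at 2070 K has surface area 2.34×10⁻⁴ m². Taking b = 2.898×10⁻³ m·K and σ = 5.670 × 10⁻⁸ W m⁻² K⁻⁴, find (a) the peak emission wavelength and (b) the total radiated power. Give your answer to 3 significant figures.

(a) λ_max = b/T = 2.898×10⁻³/2070 = 1.400×10⁻⁶ m = 1.40 μm.
Area A = 2.34×10⁻⁴ m².
(b) P = σAT⁴ = 5.670×10⁻⁸×2.34×10⁻⁴×(2070)⁴ = 244 W.

λ_max ≈ 1.40 μm; P ≈ 244 W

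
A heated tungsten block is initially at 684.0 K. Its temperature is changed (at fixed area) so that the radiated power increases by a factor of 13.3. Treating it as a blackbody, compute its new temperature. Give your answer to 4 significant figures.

P ∝ T⁴, so T₂/T₁ = (P₂/P₁)^(1/4) = (13.3)^(1/4) = 1.90969.
T₂ = 684.0 × 1.90969 = 1306 K.

T₂ ≈ 1306 K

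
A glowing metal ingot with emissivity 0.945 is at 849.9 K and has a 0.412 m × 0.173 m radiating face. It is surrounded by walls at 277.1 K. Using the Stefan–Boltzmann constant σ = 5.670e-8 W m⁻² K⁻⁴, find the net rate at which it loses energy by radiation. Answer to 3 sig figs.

Net loss ≈ 1.97×10³ W

Area A = 0.412 × 0.173 = 0.071276 m².
Net radiated power P_net = εσA(T⁴ − T₀⁴) = 0.945×5.670×10⁻⁸×0.071276×(849.9⁴ − 277.1⁴).
T⁴ − T₀⁴ = 5.21761×10¹¹ − 5.89585×10⁹ = 5.15865×10¹¹ K⁴, so P_net = 1.97×10³ W.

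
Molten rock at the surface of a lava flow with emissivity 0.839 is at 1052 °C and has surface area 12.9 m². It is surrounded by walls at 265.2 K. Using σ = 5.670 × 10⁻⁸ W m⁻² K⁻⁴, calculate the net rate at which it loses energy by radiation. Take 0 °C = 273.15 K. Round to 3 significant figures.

Net loss ≈ 1.89×10⁶ W

T = 1052 °C + 273.15 = 1325.15 K.
Area A = 12.9 m².
Net radiated power P_net = εσA(T⁴ − T₀⁴) = 0.839×5.670×10⁻⁸×12.9×(1325.15⁴ − 265.2⁴).
T⁴ − T₀⁴ = 3.08362×10¹² − 4.94646×10⁹ = 3.07867×10¹² K⁴, so P_net = 1.89×10⁶ W.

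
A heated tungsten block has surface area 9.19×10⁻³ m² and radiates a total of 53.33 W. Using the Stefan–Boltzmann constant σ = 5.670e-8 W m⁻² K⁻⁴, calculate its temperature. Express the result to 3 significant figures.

T ≈ 566 K

Area A = 9.19×10⁻³ m².
P = σAT⁴ ⇒ T = (P/(σA))^(1/4) = (53.33/(5.670×10⁻⁸×9.19×10⁻³))^(1/4) = 566 K.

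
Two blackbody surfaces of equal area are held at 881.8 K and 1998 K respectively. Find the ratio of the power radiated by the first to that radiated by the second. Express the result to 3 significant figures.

With equal areas, P₁/P₂ = (T₁/T₂)⁴ = (881.8/1998)⁴ = 0.0379.

P₁/P₂ ≈ 0.0379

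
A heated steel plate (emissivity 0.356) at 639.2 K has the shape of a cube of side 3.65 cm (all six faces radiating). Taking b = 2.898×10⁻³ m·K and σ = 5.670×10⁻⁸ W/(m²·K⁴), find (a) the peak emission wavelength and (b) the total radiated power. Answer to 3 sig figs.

λ_max ≈ 4.53 μm; P ≈ 26.9 W

(a) λ_max = b/T = 2.898×10⁻³/639.2 = 4.534×10⁻⁶ m = 4.53 μm.
Area A = 6s² = 6×(0.0365 m)² = 7.9935×10⁻³ m².
(b) P = εσAT⁴ = 0.356×5.670×10⁻⁸×7.9935×10⁻³×(639.2)⁴ = 26.9 W.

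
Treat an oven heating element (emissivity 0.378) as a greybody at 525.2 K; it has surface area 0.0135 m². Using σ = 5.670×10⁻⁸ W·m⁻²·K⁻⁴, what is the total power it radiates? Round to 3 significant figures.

P ≈ 22.0 W

Area A = 0.0135 m².
P = εσAT⁴ = 0.378 × 5.670×10⁻⁸ × 0.0135 × (525.2)⁴ = 22.0 W.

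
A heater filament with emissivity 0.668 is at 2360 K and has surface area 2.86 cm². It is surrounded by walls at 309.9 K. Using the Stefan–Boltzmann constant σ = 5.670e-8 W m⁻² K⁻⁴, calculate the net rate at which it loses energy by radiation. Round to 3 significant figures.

Net loss ≈ 336 W

Area A = 2.86 cm² = 2.86×10⁻⁴ m².
Net radiated power P_net = εσA(T⁴ − T₀⁴) = 0.668×5.670×10⁻⁸×2.86×10⁻⁴×(2360⁴ − 309.9⁴).
T⁴ − T₀⁴ = 3.10204×10¹³ − 9.22330×10⁹ = 3.10112×10¹³ K⁴, so P_net = 336 W.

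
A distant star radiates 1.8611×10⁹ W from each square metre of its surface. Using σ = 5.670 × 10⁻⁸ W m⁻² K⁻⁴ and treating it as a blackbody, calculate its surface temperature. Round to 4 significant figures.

I = σT⁴, so T = (I/σ)^(1/4) = (1.8611×10⁹/(5.670×10⁻⁸))^(1/4) = 1.346×10⁴ K.

T ≈ 1.346×10⁴ K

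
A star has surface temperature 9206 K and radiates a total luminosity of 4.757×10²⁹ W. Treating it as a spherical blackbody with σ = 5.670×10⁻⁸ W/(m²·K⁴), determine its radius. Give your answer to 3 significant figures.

L = 4πR²σT⁴ ⇒ R = √(L/(4πσT⁴)).
σT⁴ = 4.07255×10⁸ W/m², so R = √(4.757×10²⁹/(4π×4.07255×10⁸)) = 9.64×10⁹ m.

R ≈ 9.64×10⁹ m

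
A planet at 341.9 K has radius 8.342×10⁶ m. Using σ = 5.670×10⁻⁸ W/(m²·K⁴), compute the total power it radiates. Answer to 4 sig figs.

P ≈ 6.775×10¹⁷ W

Surface area A = 4πR² = 4π(8.342×10⁶ m)² = 8.74481×10¹⁴ m².
P = σAT⁴ = 5.670×10⁻⁸ × 8.74481×10¹⁴ × (341.9)⁴ = 6.775×10¹⁷ W.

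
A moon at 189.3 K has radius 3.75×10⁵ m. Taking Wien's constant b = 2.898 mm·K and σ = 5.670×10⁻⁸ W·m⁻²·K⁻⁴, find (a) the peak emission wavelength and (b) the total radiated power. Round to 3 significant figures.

(a) λ_max = b/T = 2.898×10⁻³/189.3 = 1.531×10⁻⁵ m = 15.3 μm.
Surface area A = 4πR² = 4π(3.75×10⁵ m)² = 1.76715×10¹² m².
(b) P = σAT⁴ = 5.670×10⁻⁸×1.76715×10¹²×(189.3)⁴ = 1.29×10¹⁴ W.

λ_max ≈ 15.3 μm; P ≈ 1.29×10¹⁴ W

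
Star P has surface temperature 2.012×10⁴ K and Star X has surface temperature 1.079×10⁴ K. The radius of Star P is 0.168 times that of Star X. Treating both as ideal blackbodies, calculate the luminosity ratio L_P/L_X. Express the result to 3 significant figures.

L_P/L_X ≈ 0.341

L ∝ R²T⁴, so L_P/L_X = (R_P/R_X)²(T_P/T_X)⁴ = (0.168)² × (2.012×10⁴/1.079×10⁴)⁴ = 0.028224 × 12.0900 = 0.341.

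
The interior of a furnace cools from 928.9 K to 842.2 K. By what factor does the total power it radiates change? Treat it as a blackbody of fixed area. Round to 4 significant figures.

P₂/P₁ ≈ 0.6757

P ∝ T⁴, so P₂/P₁ = (T₂/T₁)⁴ = (842.2/928.9)⁴ = (0.906664)⁴ = 0.6757.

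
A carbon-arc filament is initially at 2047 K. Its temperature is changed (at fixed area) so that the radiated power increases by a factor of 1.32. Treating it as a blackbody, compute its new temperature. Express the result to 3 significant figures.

T₂ ≈ 2.19×10³ K

P ∝ T⁴, so T₂/T₁ = (P₂/P₁)^(1/4) = (1.32)^(1/4) = 1.07187.
T₂ = 2047 × 1.07187 = 2.19×10³ K.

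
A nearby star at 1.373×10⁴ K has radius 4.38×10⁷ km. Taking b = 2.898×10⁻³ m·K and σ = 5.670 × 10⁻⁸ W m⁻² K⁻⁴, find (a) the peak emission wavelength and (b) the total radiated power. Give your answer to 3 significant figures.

λ_max ≈ 211 nm; P ≈ 4.86×10³¹ W

(a) λ_max = b/T = 2.898×10⁻³/1.373×10⁴ = 2.111×10⁻⁷ m = 211 nm.
Surface area A = 4πR² = 4π(4.38×10¹⁰ m)² = 2.41078×10²² m².
(b) P = σAT⁴ = 5.670×10⁻⁸×2.41078×10²²×(1.373×10⁴)⁴ = 4.86×10³¹ W.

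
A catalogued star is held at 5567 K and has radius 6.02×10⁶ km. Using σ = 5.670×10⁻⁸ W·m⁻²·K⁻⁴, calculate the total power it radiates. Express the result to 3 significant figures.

Surface area A = 4πR² = 4π(6.02×10⁹ m)² = 4.55410×10²⁰ m².
P = σAT⁴ = 5.670×10⁻⁸ × 4.55410×10²⁰ × (5567)⁴ = 2.48×10²⁸ W.

P ≈ 2.48×10²⁸ W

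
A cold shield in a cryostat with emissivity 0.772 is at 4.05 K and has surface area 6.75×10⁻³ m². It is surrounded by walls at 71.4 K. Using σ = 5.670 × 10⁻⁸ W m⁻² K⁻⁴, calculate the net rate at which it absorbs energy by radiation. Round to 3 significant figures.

Net gain ≈ 7.68×10⁻³ W

Area A = 6.75×10⁻³ m².
Net radiated power P_net = εσA(T⁴ − T₀⁴) = 0.772×5.670×10⁻⁸×6.75×10⁻³×(4.05⁴ − 71.4⁴).
T⁴ − T₀⁴ = 269.042 − 2.59892×10⁷ = -2.59889×10⁷ K⁴, so P_net = -7.68×10⁻³ W — negative, meaning a net gain of 7.68×10⁻³ W.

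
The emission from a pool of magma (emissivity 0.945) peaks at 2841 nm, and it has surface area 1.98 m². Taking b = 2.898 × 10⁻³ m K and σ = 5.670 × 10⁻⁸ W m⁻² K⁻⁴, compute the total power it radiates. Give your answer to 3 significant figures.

Wien's law: T = b/λ_max = 2.898×10⁻³/2.841×10⁻⁶ = 1020.06 K.
Area A = 1.98 m².
Then P = εσAT⁴ = 0.945×5.670×10⁻⁸×1.98×(1020.06)⁴ = 1.15×10⁵ W.

P ≈ 1.15×10⁵ W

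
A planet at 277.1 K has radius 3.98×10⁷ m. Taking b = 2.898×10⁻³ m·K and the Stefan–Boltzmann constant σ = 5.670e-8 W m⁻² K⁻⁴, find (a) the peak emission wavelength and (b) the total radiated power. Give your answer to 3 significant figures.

λ_max ≈ 10.5 μm; P ≈ 6.65×10¹⁸ W

(a) λ_max = b/T = 2.898×10⁻³/277.1 = 1.046×10⁻⁵ m = 10.5 μm.
Surface area A = 4πR² = 4π(3.98×10⁷ m)² = 1.99056×10¹⁶ m².
(b) P = σAT⁴ = 5.670×10⁻⁸×1.99056×10¹⁶×(277.1)⁴ = 6.65×10¹⁸ W.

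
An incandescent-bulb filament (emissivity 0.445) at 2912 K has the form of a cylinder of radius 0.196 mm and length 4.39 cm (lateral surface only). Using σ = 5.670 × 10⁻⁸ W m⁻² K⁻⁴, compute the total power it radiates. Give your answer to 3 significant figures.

Lateral area A = 2πrL = 2π×1.96×10⁻⁴×0.0439 = 5.40630×10⁻⁵ m².
P = εσAT⁴ = 0.445 × 5.670×10⁻⁸ × 5.40630×10⁻⁵ × (2912)⁴ = 98.1 W.

P ≈ 98.1 W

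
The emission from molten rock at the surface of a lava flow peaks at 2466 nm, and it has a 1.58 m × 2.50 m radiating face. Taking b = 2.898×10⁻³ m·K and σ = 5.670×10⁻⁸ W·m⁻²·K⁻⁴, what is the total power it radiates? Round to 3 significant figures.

Wien's law: T = b/λ_max = 2.898×10⁻³/2.466×10⁻⁶ = 1175.18 K.
Area A = 1.58 × 2.50 = 3.95 m².
Then P = σAT⁴ = 5.670×10⁻⁸×3.95×(1175.18)⁴ = 4.27×10⁵ W.

P ≈ 4.27×10⁵ W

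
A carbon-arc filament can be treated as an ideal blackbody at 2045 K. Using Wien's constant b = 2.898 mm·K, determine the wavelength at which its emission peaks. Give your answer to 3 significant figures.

λ_max ≈ 1.42×10³ nm

Wien's displacement law: λ_max = b/T = (2.898×10⁻³ m·K)/(2045 K) = 1.417×10⁻⁶ m.
That is 1.42×10³ nm, in the infrared range.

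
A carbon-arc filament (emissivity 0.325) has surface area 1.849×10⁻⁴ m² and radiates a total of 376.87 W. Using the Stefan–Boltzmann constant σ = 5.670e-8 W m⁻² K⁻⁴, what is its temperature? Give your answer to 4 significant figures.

Area A = 1.849×10⁻⁴ m².
P = εσAT⁴ ⇒ T = (P/(εσA))^(1/4) = (376.87/(0.325×5.670×10⁻⁸×1.849×10⁻⁴))^(1/4) = 3243 K.

T ≈ 3243 K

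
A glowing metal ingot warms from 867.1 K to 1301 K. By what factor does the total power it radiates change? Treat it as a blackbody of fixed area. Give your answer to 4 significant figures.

P₂/P₁ ≈ 5.068

P ∝ T⁴, so P₂/P₁ = (T₂/T₁)⁴ = (1301/867.1)⁴ = (1.50040)⁴ = 5.068.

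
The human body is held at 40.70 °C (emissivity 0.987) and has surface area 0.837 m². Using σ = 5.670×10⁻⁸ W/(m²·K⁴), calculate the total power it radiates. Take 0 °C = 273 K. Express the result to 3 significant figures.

P ≈ 454 W

T = 40.70 °C + 273 = 313.70 K.
Area A = 0.837 m².
P = εσAT⁴ = 0.987 × 5.670×10⁻⁸ × 0.837 × (313.70)⁴ = 454 W.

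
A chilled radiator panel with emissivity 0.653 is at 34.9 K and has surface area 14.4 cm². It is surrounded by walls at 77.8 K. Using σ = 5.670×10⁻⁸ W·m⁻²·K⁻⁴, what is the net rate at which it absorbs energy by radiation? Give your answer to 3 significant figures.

Area A = 14.4 cm² = 1.44×10⁻³ m².
Net radiated power P_net = εσA(T⁴ − T₀⁴) = 0.653×5.670×10⁻⁸×1.44×10⁻³×(34.9⁴ − 77.8⁴).
T⁴ − T₀⁴ = 1.48355×10⁶ − 3.66369×10⁷ = -3.51534×10⁷ K⁴, so P_net = -1.87×10⁻³ W — negative, meaning a net gain of 1.87×10⁻³ W.

Net gain ≈ 1.87×10⁻³ W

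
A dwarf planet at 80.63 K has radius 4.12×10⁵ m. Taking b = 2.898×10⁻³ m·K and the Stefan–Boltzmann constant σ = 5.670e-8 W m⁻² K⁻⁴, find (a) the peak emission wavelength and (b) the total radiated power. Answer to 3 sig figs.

(a) λ_max = b/T = 2.898×10⁻³/80.63 = 3.594×10⁻⁵ m = 35.9 μm.
Surface area A = 4πR² = 4π(4.12×10⁵ m)² = 2.13307×10¹² m².
(b) P = σAT⁴ = 5.670×10⁻⁸×2.13307×10¹²×(80.63)⁴ = 5.11×10¹² W.

λ_max ≈ 35.9 μm; P ≈ 5.11×10¹² W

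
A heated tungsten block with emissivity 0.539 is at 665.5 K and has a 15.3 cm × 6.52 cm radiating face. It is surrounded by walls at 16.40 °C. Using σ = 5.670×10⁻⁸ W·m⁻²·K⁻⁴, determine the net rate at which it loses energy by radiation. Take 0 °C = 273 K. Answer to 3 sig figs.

Net loss ≈ 57.7 W

Surroundings: T = 16.40 °C + 273 = 289.40 K.
Area A = 0.153 × 0.0652 = 9.9756×10⁻³ m².
Net radiated power P_net = εσA(T⁴ − T₀⁴) = 0.539×5.670×10⁻⁸×9.9756×10⁻³×(665.5⁴ − 289.40⁴).
T⁴ − T₀⁴ = 1.96152×10¹¹ − 7.01446×10⁹ = 1.89138×10¹¹ K⁴, so P_net = 57.7 W.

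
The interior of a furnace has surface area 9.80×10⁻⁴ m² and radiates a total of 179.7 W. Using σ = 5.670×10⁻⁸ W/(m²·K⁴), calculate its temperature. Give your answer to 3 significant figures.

Area A = 9.80×10⁻⁴ m².
P = σAT⁴ ⇒ T = (P/(σA))^(1/4) = (179.7/(5.670×10⁻⁸×9.80×10⁻⁴))^(1/4) = 1.34×10³ K.

T ≈ 1.34×10³ K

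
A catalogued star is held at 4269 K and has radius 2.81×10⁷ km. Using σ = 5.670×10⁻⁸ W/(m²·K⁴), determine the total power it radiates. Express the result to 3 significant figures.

P ≈ 1.87×10²⁹ W

Surface area A = 4πR² = 4π(2.81×10¹⁰ m)² = 9.92253×10²¹ m².
P = σAT⁴ = 5.670×10⁻⁸ × 9.92253×10²¹ × (4269)⁴ = 1.87×10²⁹ W.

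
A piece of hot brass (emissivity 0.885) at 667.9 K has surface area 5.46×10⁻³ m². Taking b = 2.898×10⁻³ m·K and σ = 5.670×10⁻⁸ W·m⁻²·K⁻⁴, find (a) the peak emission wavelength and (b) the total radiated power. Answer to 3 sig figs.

(a) λ_max = b/T = 2.898×10⁻³/667.9 = 4.339×10⁻⁶ m = 4.34 μm.
Area A = 5.46×10⁻³ m².
(b) P = εσAT⁴ = 0.885×5.670×10⁻⁸×5.46×10⁻³×(667.9)⁴ = 54.5 W.

λ_max ≈ 4.34 μm; P ≈ 54.5 W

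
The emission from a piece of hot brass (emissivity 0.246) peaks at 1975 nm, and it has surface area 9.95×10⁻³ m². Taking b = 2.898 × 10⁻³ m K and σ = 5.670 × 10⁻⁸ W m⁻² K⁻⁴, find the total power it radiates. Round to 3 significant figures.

Wien's law: T = b/λ_max = 2.898×10⁻³/1.975×10⁻⁶ = 1467.34 K.
Area A = 9.95×10⁻³ m².
Then P = εσAT⁴ = 0.246×5.670×10⁻⁸×9.95×10⁻³×(1467.34)⁴ = 643 W.

P ≈ 643 W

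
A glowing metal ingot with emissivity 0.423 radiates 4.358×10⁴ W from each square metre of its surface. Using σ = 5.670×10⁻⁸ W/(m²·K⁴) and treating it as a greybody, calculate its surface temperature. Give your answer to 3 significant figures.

I = εσT⁴, so T = (I/εσ)^(1/4) = (4.358×10⁴/(0.423×5.670×10⁻⁸))^(1/4) = 1.16×10³ K.

T ≈ 1.16×10³ K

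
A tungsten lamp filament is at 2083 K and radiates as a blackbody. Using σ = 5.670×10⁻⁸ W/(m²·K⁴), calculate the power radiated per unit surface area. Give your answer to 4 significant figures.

I ≈ 1.067×10⁶ W/m²

Stefan–Boltzmann: I = σT⁴ = 5.670×10⁻⁸ × (2083)⁴ = 1.067×10⁶ W/m².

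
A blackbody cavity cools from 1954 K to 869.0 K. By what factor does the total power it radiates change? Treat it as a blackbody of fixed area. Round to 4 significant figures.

P₂/P₁ ≈ 0.03912

P ∝ T⁴, so P₂/P₁ = (T₂/T₁)⁴ = (869.0/1954)⁴ = (0.444729)⁴ = 0.03912.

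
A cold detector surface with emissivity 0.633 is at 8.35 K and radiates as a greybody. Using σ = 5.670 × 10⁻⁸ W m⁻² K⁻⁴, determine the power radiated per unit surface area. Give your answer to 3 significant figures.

I ≈ 1.74×10⁻⁴ W/m²

Stefan–Boltzmann: I = εσT⁴ = 0.633 × 5.670×10⁻⁸ × (8.35)⁴ = 1.74×10⁻⁴ W/m².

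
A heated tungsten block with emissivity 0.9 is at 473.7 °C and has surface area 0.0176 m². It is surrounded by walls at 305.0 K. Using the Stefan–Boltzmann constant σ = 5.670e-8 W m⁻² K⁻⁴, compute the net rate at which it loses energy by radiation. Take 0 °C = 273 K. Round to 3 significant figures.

Net loss ≈ 271 W

T = 473.7 °C + 273 = 746.7 K.
Area A = 0.0176 m².
Net radiated power P_net = εσA(T⁴ − T₀⁴) = 0.9×5.670×10⁻⁸×0.0176×(746.7⁴ − 305.0⁴).
T⁴ − T₀⁴ = 3.10874×10¹¹ − 8.65365×10⁹ = 3.02220×10¹¹ K⁴, so P_net = 271 W.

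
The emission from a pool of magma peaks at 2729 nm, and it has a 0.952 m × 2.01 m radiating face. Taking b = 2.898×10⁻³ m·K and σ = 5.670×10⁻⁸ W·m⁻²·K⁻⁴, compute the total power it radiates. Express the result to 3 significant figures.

P ≈ 1.38×10⁵ W

Wien's law: T = b/λ_max = 2.898×10⁻³/2.729×10⁻⁶ = 1061.93 K.
Area A = 0.952 × 2.01 = 1.91352 m².
Then P = σAT⁴ = 5.670×10⁻⁸×1.91352×(1061.93)⁴ = 1.38×10⁵ W.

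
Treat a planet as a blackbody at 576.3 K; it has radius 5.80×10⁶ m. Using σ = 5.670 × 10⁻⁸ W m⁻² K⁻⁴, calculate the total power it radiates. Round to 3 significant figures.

Surface area A = 4πR² = 4π(5.80×10⁶ m)² = 4.22733×10¹⁴ m².
P = σAT⁴ = 5.670×10⁻⁸ × 4.22733×10¹⁴ × (576.3)⁴ = 2.64×10¹⁸ W.

P ≈ 2.64×10¹⁸ W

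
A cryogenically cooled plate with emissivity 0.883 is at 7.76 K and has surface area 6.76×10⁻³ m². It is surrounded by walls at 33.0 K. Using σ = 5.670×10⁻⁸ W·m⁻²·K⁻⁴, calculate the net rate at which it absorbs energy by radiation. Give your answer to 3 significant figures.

Area A = 6.76×10⁻³ m².
Net radiated power P_net = εσA(T⁴ − T₀⁴) = 0.883×5.670×10⁻⁸×6.76×10⁻³×(7.76⁴ − 33.0⁴).
T⁴ − T₀⁴ = 3626.16 − 1.18592×10⁶ = -1.18229×10⁶ K⁴, so P_net = -4.00×10⁻⁴ W — negative, meaning a net gain of 4.00×10⁻⁴ W.

Net gain ≈ 4.00×10⁻⁴ W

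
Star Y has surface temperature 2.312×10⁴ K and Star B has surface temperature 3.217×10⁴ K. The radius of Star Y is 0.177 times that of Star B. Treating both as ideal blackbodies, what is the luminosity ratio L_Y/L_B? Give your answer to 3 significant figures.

L ∝ R²T⁴, so L_Y/L_B = (R_Y/R_B)²(T_Y/T_B)⁴ = (0.177)² × (2.312×10⁴/3.217×10⁴)⁴ = 0.031329 × 0.266776 = 8.36×10⁻³.

L_Y/L_B ≈ 8.36×10⁻³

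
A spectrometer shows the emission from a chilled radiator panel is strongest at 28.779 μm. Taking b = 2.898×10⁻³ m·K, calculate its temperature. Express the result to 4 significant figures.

T ≈ 100.7 K

Wien's law gives T = b/λ_max = (2.898×10⁻³ m·K)/(2.8779×10⁻⁵ m) = 100.7 K.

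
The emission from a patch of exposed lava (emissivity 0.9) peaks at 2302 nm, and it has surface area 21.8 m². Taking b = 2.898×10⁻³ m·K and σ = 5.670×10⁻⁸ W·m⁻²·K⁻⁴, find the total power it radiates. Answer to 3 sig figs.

Wien's law: T = b/λ_max = 2.898×10⁻³/2.302×10⁻⁶ = 1258.91 K.
Area A = 21.8 m².
Then P = εσAT⁴ = 0.9×5.670×10⁻⁸×21.8×(1258.91)⁴ = 2.79×10⁶ W.

P ≈ 2.79×10⁶ W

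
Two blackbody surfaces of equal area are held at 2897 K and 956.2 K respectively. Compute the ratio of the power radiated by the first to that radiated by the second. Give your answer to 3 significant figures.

P₁/P₂ ≈ 84.3

With equal areas, P₁/P₂ = (T₁/T₂)⁴ = (2897/956.2)⁴ = 84.3.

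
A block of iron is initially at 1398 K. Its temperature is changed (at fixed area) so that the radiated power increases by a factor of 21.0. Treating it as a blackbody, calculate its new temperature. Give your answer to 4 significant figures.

T₂ ≈ 2993 K

P ∝ T⁴, so T₂/T₁ = (P₂/P₁)^(1/4) = (21.0)^(1/4) = 2.14070.
T₂ = 1398 × 2.14070 = 2993 K.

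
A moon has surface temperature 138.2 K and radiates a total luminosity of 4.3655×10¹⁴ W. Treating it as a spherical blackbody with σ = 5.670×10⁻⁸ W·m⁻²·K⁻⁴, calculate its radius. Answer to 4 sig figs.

L = 4πR²σT⁴ ⇒ R = √(L/(4πσT⁴)).
σT⁴ = 20.6831 W/m², so R = √(4.3655×10¹⁴/(4π×20.6831)) = 1.296×10⁶ m.

R ≈ 1.296×10⁶ m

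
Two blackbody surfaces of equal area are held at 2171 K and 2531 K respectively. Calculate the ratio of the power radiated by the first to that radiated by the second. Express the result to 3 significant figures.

P₁/P₂ ≈ 0.541

With equal areas, P₁/P₂ = (T₁/T₂)⁴ = (2171/2531)⁴ = 0.541.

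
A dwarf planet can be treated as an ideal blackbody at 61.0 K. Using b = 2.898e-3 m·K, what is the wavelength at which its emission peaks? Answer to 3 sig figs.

λ_max ≈ 47.5 μm

Wien's displacement law: λ_max = b/T = (2.898×10⁻³ m·K)/(61.0 K) = 4.751×10⁻⁵ m.
That is 47.5 μm, in the infrared range.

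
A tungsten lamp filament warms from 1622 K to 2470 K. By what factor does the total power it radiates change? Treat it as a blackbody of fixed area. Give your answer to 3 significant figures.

P ∝ T⁴, so P₂/P₁ = (T₂/T₁)⁴ = (2470/1622)⁴ = (1.52281)⁴ = 5.38.

P₂/P₁ ≈ 5.38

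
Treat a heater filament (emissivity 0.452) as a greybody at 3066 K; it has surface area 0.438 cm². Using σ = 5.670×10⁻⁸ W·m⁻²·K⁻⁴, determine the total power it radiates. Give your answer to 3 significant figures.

Area A = 0.438 cm² = 4.38×10⁻⁵ m².
P = εσAT⁴ = 0.452 × 5.670×10⁻⁸ × 4.38×10⁻⁵ × (3066)⁴ = 99.2 W.

P ≈ 99.2 W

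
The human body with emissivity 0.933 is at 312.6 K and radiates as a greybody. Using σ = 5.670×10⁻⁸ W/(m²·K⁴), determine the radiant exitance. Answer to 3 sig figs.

I ≈ 505 W/m²

Stefan–Boltzmann: I = εσT⁴ = 0.933 × 5.670×10⁻⁸ × (312.6)⁴ = 505 W/m².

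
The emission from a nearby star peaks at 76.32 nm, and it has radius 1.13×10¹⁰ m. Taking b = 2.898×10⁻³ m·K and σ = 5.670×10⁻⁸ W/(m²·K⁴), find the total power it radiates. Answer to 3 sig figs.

Wien's law: T = b/λ_max = 2.898×10⁻³/7.632×10⁻⁸ = 37971.7 K.
Surface area A = 4πR² = 4π(1.13×10¹⁰ m)² = 1.60460×10²¹ m².
Then P = σAT⁴ = 5.670×10⁻⁸×1.60460×10²¹×(37971.7)⁴ = 1.89×10³² W.

P ≈ 1.89×10³² W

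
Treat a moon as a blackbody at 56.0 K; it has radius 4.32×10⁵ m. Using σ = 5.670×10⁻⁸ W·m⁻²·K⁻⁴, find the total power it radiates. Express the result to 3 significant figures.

P ≈ 1.31×10¹² W

Surface area A = 4πR² = 4π(4.32×10⁵ m)² = 2.34519×10¹² m².
P = σAT⁴ = 5.670×10⁻⁸ × 2.34519×10¹² × (56.0)⁴ = 1.31×10¹² W.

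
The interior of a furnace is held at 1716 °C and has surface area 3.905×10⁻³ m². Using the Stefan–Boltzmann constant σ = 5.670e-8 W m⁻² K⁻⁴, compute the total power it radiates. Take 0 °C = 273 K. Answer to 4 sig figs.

P ≈ 3465 W

T = 1716 °C + 273 = 1989 K.
Area A = 3.905×10⁻³ m².
P = σAT⁴ = 5.670×10⁻⁸ × 3.905×10⁻³ × (1989)⁴ = 3465 W.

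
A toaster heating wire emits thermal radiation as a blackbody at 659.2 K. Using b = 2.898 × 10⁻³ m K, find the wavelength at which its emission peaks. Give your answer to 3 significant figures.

λ_max ≈ 4.40 μm

Wien's displacement law: λ_max = b/T = (2.898×10⁻³ m·K)/(659.2 K) = 4.396×10⁻⁶ m.
That is 4.40 μm, in the infrared range.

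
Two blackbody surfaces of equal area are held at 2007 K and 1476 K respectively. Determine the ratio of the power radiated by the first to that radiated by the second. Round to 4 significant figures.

With equal areas, P₁/P₂ = (T₁/T₂)⁴ = (2007/1476)⁴ = 3.419.

P₁/P₂ ≈ 3.419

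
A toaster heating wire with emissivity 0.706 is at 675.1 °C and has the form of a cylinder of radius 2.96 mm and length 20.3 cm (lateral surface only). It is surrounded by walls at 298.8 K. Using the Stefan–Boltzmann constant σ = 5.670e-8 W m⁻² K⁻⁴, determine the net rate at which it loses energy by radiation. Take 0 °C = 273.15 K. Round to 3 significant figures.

Net loss ≈ 121 W

T = 675.1 °C + 273.15 = 948.25 K.
Lateral area A = 2πrL = 2π×2.96×10⁻³×0.203 = 3.77544×10⁻³ m².
Net radiated power P_net = εσA(T⁴ − T₀⁴) = 0.706×5.670×10⁻⁸×3.77544×10⁻³×(948.25⁴ − 298.8⁴).
T⁴ − T₀⁴ = 8.08521×10¹¹ − 7.97118×10⁹ = 8.00550×10¹¹ K⁴, so P_net = 121 W.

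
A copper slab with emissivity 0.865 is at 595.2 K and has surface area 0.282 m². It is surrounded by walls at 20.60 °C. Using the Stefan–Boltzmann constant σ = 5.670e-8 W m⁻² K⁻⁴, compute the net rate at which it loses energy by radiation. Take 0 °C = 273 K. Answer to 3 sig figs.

Surroundings: T = 20.60 °C + 273 = 293.60 K.
Area A = 0.282 m².
Net radiated power P_net = εσA(T⁴ − T₀⁴) = 0.865×5.670×10⁻⁸×0.282×(595.2⁴ − 293.60⁴).
T⁴ − T₀⁴ = 1.25502×10¹¹ − 7.43061×10⁹ = 1.18071×10¹¹ K⁴, so P_net = 1.63×10³ W.

Net loss ≈ 1.63×10³ W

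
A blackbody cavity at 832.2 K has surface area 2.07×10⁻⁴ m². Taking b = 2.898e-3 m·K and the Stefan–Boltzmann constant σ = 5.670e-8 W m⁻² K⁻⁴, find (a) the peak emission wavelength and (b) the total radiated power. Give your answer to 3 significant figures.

(a) λ_max = b/T = 2.898×10⁻³/832.2 = 3.482×10⁻⁶ m = 3.48 μm.
Area A = 2.07×10⁻⁴ m².
(b) P = σAT⁴ = 5.670×10⁻⁸×2.07×10⁻⁴×(832.2)⁴ = 5.63 W.

λ_max ≈ 3.48 μm; P ≈ 5.63 W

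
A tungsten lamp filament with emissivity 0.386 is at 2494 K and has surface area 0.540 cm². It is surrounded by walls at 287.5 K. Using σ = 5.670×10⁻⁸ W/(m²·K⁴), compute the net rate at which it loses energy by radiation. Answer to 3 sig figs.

Net loss ≈ 45.7 W

Area A = 0.540 cm² = 5.40×10⁻⁵ m².
Net radiated power P_net = εσA(T⁴ − T₀⁴) = 0.386×5.670×10⁻⁸×5.40×10⁻⁵×(2494⁴ − 287.5⁴).
T⁴ − T₀⁴ = 3.86888×10¹³ − 6.83206×10⁹ = 3.86820×10¹³ K⁴, so P_net = 45.7 W.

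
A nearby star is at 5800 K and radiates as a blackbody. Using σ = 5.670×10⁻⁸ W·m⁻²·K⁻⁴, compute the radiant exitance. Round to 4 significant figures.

I ≈ 6.416×10⁷ W/m²

Stefan–Boltzmann: I = σT⁴ = 5.670×10⁻⁸ × (5800)⁴ = 6.416×10⁷ W/m².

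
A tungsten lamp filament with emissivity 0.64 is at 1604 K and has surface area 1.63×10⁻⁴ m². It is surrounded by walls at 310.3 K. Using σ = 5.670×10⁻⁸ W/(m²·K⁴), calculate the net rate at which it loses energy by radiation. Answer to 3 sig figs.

Area A = 1.63×10⁻⁴ m².
Net radiated power P_net = εσA(T⁴ − T₀⁴) = 0.64×5.670×10⁻⁸×1.63×10⁻⁴×(1604⁴ − 310.3⁴).
T⁴ − T₀⁴ = 6.61938×10¹² − 9.27101×10⁹ = 6.61011×10¹² K⁴, so P_net = 39.1 W.

Net loss ≈ 39.1 W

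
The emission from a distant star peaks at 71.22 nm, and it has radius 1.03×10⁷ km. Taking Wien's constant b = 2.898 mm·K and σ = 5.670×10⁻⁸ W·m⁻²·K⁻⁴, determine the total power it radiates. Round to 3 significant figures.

Wien's law: T = b/λ_max = 2.898×10⁻³/7.122×10⁻⁸ = 40690.8 K.
Surface area A = 4πR² = 4π(1.03×10¹⁰ m)² = 1.33317×10²¹ m².
Then P = σAT⁴ = 5.670×10⁻⁸×1.33317×10²¹×(40690.8)⁴ = 2.07×10³² W.

P ≈ 2.07×10³² W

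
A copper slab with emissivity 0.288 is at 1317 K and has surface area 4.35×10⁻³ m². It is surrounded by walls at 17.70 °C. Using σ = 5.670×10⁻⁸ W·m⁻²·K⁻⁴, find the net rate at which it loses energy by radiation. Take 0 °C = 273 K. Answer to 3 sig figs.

Surroundings: T = 17.70 °C + 273 = 290.70 K.
Area A = 4.35×10⁻³ m².
Net radiated power P_net = εσA(T⁴ − T₀⁴) = 0.288×5.670×10⁻⁸×4.35×10⁻³×(1317⁴ − 290.70⁴).
T⁴ − T₀⁴ = 3.00845×10¹² − 7.14135×10⁹ = 3.00131×10¹² K⁴, so P_net = 213 W.

Net loss ≈ 213 W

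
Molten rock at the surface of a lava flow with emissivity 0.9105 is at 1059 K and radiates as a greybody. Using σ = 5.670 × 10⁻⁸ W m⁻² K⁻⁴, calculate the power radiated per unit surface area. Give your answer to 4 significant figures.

Stefan–Boltzmann: I = εσT⁴ = 0.9105 × 5.670×10⁻⁸ × (1059)⁴ = 6.493×10⁴ W/m².

I ≈ 6.493×10⁴ W/m²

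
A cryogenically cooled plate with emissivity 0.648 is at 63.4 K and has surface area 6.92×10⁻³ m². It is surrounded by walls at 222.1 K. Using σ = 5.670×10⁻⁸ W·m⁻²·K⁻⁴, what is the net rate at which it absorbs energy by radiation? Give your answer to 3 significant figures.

Area A = 6.92×10⁻³ m².
Net radiated power P_net = εσA(T⁴ − T₀⁴) = 0.648×5.670×10⁻⁸×6.92×10⁻³×(63.4⁴ − 222.1⁴).
T⁴ − T₀⁴ = 1.61569×10⁷ − 2.43329×10⁹ = -2.41713×10⁹ K⁴, so P_net = -0.615 W — negative, meaning a net gain of 0.615 W.

Net gain ≈ 0.615 W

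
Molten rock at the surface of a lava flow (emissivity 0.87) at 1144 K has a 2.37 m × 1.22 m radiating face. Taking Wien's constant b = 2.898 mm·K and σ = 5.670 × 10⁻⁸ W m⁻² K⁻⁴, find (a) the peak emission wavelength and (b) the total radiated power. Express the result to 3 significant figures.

(a) λ_max = b/T = 2.898×10⁻³/1144 = 2.533×10⁻⁶ m = 2.53×10³ nm.
Area A = 2.37 × 1.22 = 2.8914 m².
(b) P = εσAT⁴ = 0.87×5.670×10⁻⁸×2.8914×(1144)⁴ = 2.44×10⁵ W.

λ_max ≈ 2.53×10³ nm; P ≈ 2.44×10⁵ W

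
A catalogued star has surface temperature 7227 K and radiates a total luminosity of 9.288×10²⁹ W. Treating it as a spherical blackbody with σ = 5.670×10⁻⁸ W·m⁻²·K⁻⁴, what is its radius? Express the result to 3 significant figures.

L = 4πR²σT⁴ ⇒ R = √(L/(4πσT⁴)).
σT⁴ = 1.54673×10⁸ W/m², so R = √(9.288×10²⁹/(4π×1.54673×10⁸)) = 2.19×10¹⁰ m.

R ≈ 2.19×10¹⁰ m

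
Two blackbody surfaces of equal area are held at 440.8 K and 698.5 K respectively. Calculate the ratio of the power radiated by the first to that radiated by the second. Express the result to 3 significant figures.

With equal areas, P₁/P₂ = (T₁/T₂)⁴ = (440.8/698.5)⁴ = 0.159.

P₁/P₂ ≈ 0.159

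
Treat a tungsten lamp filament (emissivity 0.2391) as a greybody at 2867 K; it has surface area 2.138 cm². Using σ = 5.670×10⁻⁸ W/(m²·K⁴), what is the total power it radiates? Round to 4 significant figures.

Area A = 2.138 cm² = 2.138×10⁻⁴ m².
P = εσAT⁴ = 0.2391 × 5.670×10⁻⁸ × 2.138×10⁻⁴ × (2867)⁴ = 195.8 W.

P ≈ 195.8 W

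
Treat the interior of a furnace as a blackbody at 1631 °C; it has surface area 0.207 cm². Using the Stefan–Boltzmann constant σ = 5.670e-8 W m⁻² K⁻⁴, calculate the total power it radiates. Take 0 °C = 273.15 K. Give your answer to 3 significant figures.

T = 1631 °C + 273.15 = 1904.15 K.
Area A = 0.207 cm² = 2.07×10⁻⁵ m².
P = σAT⁴ = 5.670×10⁻⁸ × 2.07×10⁻⁵ × (1904.15)⁴ = 15.4 W.

P ≈ 15.4 W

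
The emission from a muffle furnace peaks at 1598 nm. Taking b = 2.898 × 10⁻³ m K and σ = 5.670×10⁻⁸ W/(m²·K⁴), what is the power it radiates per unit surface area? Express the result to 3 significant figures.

Wien's law: T = b/λ_max = 2.898×10⁻³/1.598×10⁻⁶ = 1813.52 K.
Then I = σT⁴ = 5.670×10⁻⁸×(1813.52)⁴ = 6.13×10⁵ W/m².

I ≈ 6.13×10⁵ W/m²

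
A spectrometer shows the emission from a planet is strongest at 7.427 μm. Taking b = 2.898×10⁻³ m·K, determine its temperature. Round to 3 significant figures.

Wien's law gives T = b/λ_max = (2.898×10⁻³ m·K)/(7.427×10⁻⁶ m) = 390 K.

T ≈ 390 K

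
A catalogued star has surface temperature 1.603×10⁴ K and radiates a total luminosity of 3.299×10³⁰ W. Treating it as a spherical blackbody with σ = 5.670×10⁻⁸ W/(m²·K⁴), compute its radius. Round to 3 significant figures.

L = 4πR²σT⁴ ⇒ R = √(L/(4πσT⁴)).
σT⁴ = 3.74384×10⁹ W/m², so R = √(3.299×10³⁰/(4π×3.74384×10⁹)) = 8.37×10⁹ m.

R ≈ 8.37×10⁹ m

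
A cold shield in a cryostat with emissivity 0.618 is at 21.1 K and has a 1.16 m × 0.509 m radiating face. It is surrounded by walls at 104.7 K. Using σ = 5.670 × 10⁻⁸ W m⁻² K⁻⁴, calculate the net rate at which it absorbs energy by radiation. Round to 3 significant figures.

Net gain ≈ 2.48 W

Area A = 1.16 × 0.509 = 0.59044 m².
Net radiated power P_net = εσA(T⁴ − T₀⁴) = 0.618×5.670×10⁻⁸×0.59044×(21.1⁴ − 104.7⁴).
T⁴ − T₀⁴ = 1.98212×10⁵ − 1.20167×10⁸ = -1.19969×10⁸ K⁴, so P_net = -2.48 W — negative, meaning a net gain of 2.48 W.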